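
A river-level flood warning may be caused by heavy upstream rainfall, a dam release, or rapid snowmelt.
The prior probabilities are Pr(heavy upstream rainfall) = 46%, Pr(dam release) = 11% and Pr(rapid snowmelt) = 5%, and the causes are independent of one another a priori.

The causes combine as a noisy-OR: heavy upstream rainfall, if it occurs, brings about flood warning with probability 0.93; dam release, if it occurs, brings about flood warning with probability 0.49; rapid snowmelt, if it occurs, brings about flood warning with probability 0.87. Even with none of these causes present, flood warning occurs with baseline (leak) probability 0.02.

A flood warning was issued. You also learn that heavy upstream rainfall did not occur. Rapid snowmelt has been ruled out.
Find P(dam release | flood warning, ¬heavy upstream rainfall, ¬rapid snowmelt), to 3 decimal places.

P(dam release | flood warning, ¬heavy upstream rainfall, ¬rapid snowmelt) ≈ 0.756

Under noisy-OR, P(flood warning | causes) = 1 − (1−0.02)·∏(1−qᵢ) over the active causes.
Numerator (weight on configurations with dam release): 0.5002*0.11 = 0.055022
The normalizing constant is 0.02*0.89 + 0.5002*0.11 = 0.072822
Posterior = 0.055022 / 0.072822 ≈ 0.756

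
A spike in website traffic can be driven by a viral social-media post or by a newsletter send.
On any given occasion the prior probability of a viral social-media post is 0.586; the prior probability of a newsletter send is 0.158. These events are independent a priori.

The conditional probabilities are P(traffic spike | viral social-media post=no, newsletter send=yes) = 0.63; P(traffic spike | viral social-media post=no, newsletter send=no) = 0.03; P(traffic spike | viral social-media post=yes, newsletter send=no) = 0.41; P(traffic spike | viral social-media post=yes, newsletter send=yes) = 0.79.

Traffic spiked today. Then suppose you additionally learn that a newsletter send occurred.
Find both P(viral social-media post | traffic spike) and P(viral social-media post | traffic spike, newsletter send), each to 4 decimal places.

Enumerate the 4 (viral social-media post, newsletter send) configurations and weight by the priors:
  P(traffic spike) = 0.03·0.414·0.842 + 0.63·0.414·0.158 + 0.41·0.586·0.842 + 0.79·0.586·0.158
        = 0.010458 + 0.041210 + 0.202299 + 0.073145 = 0.327112
Keeping only the viral social-media post-present terms gives 0.275444, so
  P(viral social-media post | traffic spike) = 0.275444 / 0.327112 ≈ 0.8420

Now also conditioning on newsletter send=true:
P(traffic spike | newsletter send) = 0.63×0.414 + 0.79×0.586 = 0.260820 + 0.462940 = 0.723760
The viral social-media post-present share is 0.79×0.586 = 0.462940.
Hence the posterior is 0.462940/0.723760 ≈ 0.6396.
Conditioning on newsletter send lowers the posterior on viral social-media post: the classic explaining-away effect in a common-effect structure.

P(viral social-media post | traffic spike) ≈ 0.8420; P(viral social-media post | traffic spike, newsletter send) ≈ 0.6396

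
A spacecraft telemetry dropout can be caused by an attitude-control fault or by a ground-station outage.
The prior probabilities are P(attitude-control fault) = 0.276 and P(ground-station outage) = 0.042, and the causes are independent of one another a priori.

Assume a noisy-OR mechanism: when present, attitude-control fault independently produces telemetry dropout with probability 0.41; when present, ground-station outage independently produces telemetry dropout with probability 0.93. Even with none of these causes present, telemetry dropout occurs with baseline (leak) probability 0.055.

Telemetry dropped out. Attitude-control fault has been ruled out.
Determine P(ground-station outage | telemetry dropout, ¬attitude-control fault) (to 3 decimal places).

Under noisy-OR, P(telemetry dropout | causes) = 1 − (1−0.055)·∏(1−qᵢ) over the active causes.
P(telemetry dropout | ¬attitude-control fault) = 0.055×0.958 + 0.93385×0.042 = 0.052690 + 0.039222 = 0.091912
Restricting to configurations with ground-station outage present: 0.93385×0.042 = 0.039222.
So P(ground-station outage | telemetry dropout, ¬attitude-control fault) = 0.039222/0.091912 ≈ 0.427.

P(ground-station outage | telemetry dropout, ¬attitude-control fault) ≈ 0.427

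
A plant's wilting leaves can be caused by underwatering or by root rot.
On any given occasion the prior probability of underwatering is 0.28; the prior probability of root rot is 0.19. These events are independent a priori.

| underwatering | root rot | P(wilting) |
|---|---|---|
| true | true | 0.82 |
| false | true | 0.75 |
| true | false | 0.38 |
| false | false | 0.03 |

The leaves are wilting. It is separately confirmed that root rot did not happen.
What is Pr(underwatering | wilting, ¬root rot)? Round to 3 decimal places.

Pr(underwatering | wilting, ¬root rot) ≈ 0.831

Sum P(wilting|·) weighted by the priors over both values of underwatering:
  P(wilting | ¬root rot) = 0.03*0.72 + 0.38*0.28
        = 0.021600 + 0.106400 = 0.128000
Configurations with underwatering contribute 0.106400, so
  P(underwatering | wilting, ¬root rot) = 0.106400 / 0.128000 ≈ 0.831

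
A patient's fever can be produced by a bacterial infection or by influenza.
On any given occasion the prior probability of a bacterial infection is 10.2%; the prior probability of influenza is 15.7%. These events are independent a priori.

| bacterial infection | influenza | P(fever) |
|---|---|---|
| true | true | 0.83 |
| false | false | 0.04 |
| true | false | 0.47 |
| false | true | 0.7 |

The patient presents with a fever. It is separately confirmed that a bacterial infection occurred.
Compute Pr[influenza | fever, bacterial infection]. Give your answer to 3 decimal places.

Pr[influenza | fever, bacterial infection] ≈ 0.247

Numerator (weight on configurations with influenza): 0.83×0.157 = 0.130310
Denominator P(fever | bacterial infection): 0.47×0.843 + 0.83×0.157 = 0.526520
Posterior = 0.130310 / 0.526520 ≈ 0.247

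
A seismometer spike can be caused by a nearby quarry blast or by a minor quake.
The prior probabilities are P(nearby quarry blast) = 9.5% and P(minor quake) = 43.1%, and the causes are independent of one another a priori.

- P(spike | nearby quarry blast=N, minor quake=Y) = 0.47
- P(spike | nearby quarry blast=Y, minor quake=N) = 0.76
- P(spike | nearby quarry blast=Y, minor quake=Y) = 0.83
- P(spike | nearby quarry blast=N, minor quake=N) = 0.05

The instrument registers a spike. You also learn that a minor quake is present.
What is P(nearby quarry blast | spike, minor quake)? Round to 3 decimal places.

P(nearby quarry blast | spike, minor quake) ≈ 0.156

By total probability over both values of nearby quarry blast:
  P(spike | minor quake) = 0.47×0.905 + 0.83×0.095
        = 0.425350 + 0.078850 = 0.504200
The terms with nearby quarry blast present sum to 0.078850, so
  P(nearby quarry blast | spike, minor quake) = 0.078850 / 0.504200 ≈ 0.156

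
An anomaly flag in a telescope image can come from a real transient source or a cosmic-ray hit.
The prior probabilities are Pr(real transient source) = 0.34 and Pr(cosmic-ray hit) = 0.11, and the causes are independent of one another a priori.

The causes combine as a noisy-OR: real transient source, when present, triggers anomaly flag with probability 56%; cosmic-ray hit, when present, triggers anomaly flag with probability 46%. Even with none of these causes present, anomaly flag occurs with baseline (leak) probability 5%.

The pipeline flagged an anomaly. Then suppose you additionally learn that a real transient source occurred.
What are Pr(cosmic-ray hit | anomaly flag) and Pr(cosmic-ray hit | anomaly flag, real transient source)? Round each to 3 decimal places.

Pr(cosmic-ray hit | anomaly flag) ≈ 0.238; Pr(cosmic-ray hit | anomaly flag, real transient source) ≈ 0.141

Under noisy-OR, P(anomaly flag | causes) = 1 − (1−0.05)·∏(1−qᵢ) over the active causes.
For the numerator, keep only cosmic-ray hit=true terms: 0.035356 + 0.028958 = 0.064314
Denominator P(anomaly flag): 0.05×0.66×0.89 + 0.487×0.66×0.11 + 0.582×0.34×0.89 + 0.77428×0.34×0.11 = 0.269797
P(cosmic-ray hit | anomaly flag) = 0.064314/0.269797 ≈ 0.238

With the extra evidence:
P(anomaly flag | real transient source) = 0.582×0.89 + 0.77428×0.11 = 0.517980 + 0.085171 = 0.603151
Of this, 0.085171 comes from 0.77428×0.11 (the cosmic-ray hit=true cases).
So P(cosmic-ray hit | anomaly flag, real transient source) = 0.085171/0.603151 ≈ 0.141.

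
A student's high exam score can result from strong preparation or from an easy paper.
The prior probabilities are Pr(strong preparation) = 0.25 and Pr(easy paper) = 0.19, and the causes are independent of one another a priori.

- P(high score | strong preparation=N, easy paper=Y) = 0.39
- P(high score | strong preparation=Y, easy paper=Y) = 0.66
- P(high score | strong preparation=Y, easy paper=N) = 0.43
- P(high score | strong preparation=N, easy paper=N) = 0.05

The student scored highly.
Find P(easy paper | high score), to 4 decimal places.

P(easy paper | high score) ≈ 0.4253

P(high score) = 0.05·0.75·0.81 + 0.39·0.75·0.19 + 0.43·0.25·0.81 + 0.66·0.25·0.19 = 0.030375 + 0.055575 + 0.087075 + 0.031350 = 0.204375
Of this, 0.086925 comes from 0.055575 + 0.031350 (the easy paper=true cases).
So P(easy paper | high score) = 0.086925/0.204375 ≈ 0.4253.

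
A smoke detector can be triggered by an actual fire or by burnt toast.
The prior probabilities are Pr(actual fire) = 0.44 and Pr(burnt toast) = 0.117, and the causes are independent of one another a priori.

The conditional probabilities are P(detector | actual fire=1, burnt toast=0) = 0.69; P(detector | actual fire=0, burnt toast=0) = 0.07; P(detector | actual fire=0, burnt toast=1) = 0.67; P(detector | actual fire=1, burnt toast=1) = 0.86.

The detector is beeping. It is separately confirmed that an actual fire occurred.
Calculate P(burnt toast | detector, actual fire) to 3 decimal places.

P(burnt toast | detector, actual fire) ≈ 0.142

P(detector | actual fire) = 0.69*0.883 + 0.86*0.117 = 0.609270 + 0.100620 = 0.709890
Of this, 0.100620 comes from 0.86*0.117 (the burnt toast=true cases).
So P(burnt toast | detector, actual fire) = 0.100620/0.709890 ≈ 0.142.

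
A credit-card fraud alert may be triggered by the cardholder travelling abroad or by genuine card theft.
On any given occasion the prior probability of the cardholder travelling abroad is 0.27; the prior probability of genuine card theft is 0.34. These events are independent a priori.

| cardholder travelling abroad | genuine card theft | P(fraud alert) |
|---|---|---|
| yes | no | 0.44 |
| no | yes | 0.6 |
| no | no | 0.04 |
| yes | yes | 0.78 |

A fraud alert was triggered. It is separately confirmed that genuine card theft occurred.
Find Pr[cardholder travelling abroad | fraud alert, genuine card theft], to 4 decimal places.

Numerator (weight on configurations with cardholder travelling abroad): 0.78·0.27 = 0.210600
The normalizing constant is 0.6·0.73 + 0.78·0.27 = 0.648600
Posterior = 0.210600 / 0.648600 ≈ 0.3247

Pr[cardholder travelling abroad | fraud alert, genuine card theft] ≈ 0.3247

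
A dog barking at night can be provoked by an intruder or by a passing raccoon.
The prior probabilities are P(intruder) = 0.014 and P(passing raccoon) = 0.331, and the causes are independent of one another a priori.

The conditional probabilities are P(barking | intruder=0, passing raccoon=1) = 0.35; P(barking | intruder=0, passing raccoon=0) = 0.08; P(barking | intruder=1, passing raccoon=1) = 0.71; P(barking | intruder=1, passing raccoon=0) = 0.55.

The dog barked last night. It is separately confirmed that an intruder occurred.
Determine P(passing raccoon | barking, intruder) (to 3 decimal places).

Numerator (weight on configurations with passing raccoon): 0.71*0.331 = 0.235010
The normalizing constant is 0.55*0.669 + 0.71*0.331 = 0.602960
P(passing raccoon | barking, intruder) = 0.235010/0.602960 ≈ 0.390

P(passing raccoon | barking, intruder) ≈ 0.390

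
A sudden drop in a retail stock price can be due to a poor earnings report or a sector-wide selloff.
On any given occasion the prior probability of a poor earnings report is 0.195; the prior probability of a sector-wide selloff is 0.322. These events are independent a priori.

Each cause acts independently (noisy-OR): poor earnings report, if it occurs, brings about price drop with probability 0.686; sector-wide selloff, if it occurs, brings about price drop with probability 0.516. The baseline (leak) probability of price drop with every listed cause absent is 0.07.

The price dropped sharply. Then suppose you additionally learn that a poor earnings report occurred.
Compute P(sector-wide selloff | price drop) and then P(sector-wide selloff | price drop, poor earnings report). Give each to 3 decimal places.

Under noisy-OR, P(price drop | causes) = 1 − (1−0.07)·∏(1−qᵢ) over the active causes.
For the numerator, keep only sector-wide selloff=true terms: 0.142534 + 0.053915 = 0.196449
Normalizer over all consistent configurations: 0.07*0.805*0.678 + 0.54988*0.805*0.322 + 0.70798*0.195*0.678 + 0.858662*0.195*0.322 = 0.328256
P(sector-wide selloff | price drop) = 0.196449/0.328256 ≈ 0.598

With the extra evidence:
Numerator (weight on configurations with sector-wide selloff): 0.858662·0.322 = 0.276489
Normalizer over all consistent configurations: 0.70798·0.678 + 0.858662·0.322 = 0.756499
P(sector-wide selloff | price drop, poor earnings report) = 0.276489/0.756499 ≈ 0.365
Conditioning on poor earnings report lowers the posterior on sector-wide selloff: the classic explaining-away effect in a common-effect structure.

P(sector-wide selloff | price drop) ≈ 0.598; P(sector-wide selloff | price drop, poor earnings report) ≈ 0.365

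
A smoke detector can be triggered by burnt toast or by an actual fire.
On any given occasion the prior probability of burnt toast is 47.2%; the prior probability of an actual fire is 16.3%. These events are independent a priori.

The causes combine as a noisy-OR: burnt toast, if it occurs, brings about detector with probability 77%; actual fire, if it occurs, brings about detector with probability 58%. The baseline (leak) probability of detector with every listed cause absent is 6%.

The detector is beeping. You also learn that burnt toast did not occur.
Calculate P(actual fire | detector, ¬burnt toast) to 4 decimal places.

P(actual fire | detector, ¬burnt toast) ≈ 0.6627

Under noisy-OR, P(detector | causes) = 1 − (1−0.06)·∏(1−qᵢ) over the active causes.
Numerator (weight on configurations with actual fire): 0.6052×0.163 = 0.098648
Normalizer over all consistent configurations: 0.06×0.837 + 0.6052×0.163 = 0.148868
Posterior = 0.098648 / 0.148868 ≈ 0.6627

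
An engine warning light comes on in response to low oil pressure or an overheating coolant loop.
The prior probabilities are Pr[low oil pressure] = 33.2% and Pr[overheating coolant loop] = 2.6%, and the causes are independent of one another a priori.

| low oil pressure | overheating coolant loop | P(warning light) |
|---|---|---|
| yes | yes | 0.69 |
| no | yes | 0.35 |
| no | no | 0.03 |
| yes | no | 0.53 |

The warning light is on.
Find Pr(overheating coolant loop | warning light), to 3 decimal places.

Numerator (weight on configurations with overheating coolant loop): 0.006079 + 0.005956 = 0.012035
Denominator P(warning light): 0.03*0.668*0.974 + 0.35*0.668*0.026 + 0.53*0.332*0.974 + 0.69*0.332*0.026 = 0.202939
Posterior = 0.012035 / 0.202939 ≈ 0.059

Pr(overheating coolant loop | warning light) ≈ 0.059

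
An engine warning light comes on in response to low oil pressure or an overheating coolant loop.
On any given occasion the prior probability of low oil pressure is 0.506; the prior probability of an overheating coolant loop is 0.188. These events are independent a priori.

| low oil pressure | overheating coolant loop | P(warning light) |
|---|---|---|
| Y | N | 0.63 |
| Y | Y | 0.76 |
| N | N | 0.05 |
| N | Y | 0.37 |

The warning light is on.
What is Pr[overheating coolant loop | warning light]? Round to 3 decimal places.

Pr[overheating coolant loop | warning light] ≈ 0.277

Sum P(warning light|·) weighted by the priors over the 4 (low oil pressure, overheating coolant loop) configurations:
  P(warning light) = 0.05*0.494*0.812 + 0.37*0.494*0.188 + 0.63*0.506*0.812 + 0.76*0.506*0.188
        = 0.020056 + 0.034363 + 0.258849 + 0.072297 = 0.385565
Keeping only the overheating coolant loop-present terms gives 0.106660, so
  P(overheating coolant loop | warning light) = 0.106660 / 0.385565 ≈ 0.277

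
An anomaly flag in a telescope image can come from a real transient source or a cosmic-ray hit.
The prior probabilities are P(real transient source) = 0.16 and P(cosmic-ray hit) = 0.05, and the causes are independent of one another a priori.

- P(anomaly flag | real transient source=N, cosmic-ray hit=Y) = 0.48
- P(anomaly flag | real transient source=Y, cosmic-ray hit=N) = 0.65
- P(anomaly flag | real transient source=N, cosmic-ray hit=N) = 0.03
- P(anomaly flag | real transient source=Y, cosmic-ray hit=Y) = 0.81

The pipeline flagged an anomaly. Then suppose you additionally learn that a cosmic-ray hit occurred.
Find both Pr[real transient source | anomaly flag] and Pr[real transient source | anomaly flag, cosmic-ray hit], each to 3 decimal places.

By total probability over the 4 (real transient source, cosmic-ray hit) configurations:
  P(anomaly flag) = 0.03*0.84*0.95 + 0.48*0.84*0.05 + 0.65*0.16*0.95 + 0.81*0.16*0.05
        = 0.023940 + 0.020160 + 0.098800 + 0.006480 = 0.149380
The terms with real transient source present sum to 0.105280, so
  P(real transient source | anomaly flag) = 0.105280 / 0.149380 ≈ 0.705

With the extra evidence:
P(anomaly flag | cosmic-ray hit) = 0.48·0.84 + 0.81·0.16 = 0.403200 + 0.129600 = 0.532800
Restricting to configurations with real transient source present: 0.81·0.16 = 0.129600.
P(real transient source | anomaly flag, cosmic-ray hit) = 0.129600 / 0.532800 ≈ 0.243

Pr[real transient source | anomaly flag] ≈ 0.705; Pr[real transient source | anomaly flag, cosmic-ray hit] ≈ 0.243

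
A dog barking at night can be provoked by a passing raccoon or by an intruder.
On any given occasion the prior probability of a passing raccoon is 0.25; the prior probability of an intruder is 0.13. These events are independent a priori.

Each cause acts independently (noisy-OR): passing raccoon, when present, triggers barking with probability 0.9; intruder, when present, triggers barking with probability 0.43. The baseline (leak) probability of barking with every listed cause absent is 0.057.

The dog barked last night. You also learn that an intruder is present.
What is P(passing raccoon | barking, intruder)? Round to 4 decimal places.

Under noisy-OR, P(barking | causes) = 1 − (1−0.057)·∏(1−qᵢ) over the active causes.
Sum P(barking|·) weighted by the priors over both values of passing raccoon:
  P(barking | intruder) = 0.46249*0.75 + 0.946249*0.25
        = 0.346867 + 0.236562 = 0.583429
The terms with passing raccoon present sum to 0.236562, so
  P(passing raccoon | barking, intruder) = 0.236562 / 0.583429 ≈ 0.4055

P(passing raccoon | barking, intruder) ≈ 0.4055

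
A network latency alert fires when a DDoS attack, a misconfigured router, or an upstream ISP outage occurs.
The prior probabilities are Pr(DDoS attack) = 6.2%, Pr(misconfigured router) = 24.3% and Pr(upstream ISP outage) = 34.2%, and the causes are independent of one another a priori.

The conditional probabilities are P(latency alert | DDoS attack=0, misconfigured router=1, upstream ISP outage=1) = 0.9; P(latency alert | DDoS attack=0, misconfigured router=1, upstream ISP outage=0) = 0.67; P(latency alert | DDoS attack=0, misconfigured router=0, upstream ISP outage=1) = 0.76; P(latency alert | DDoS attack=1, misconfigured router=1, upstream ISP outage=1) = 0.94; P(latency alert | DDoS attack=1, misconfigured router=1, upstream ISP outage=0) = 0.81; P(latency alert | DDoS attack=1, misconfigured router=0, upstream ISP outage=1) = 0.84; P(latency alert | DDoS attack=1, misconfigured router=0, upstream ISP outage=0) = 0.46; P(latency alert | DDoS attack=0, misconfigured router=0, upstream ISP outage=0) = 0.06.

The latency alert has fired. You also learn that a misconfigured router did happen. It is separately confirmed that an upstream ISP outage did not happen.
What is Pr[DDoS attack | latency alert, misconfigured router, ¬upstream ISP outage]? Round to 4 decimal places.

P(latency alert | misconfigured router, ¬upstream ISP outage) = 0.67·0.938 + 0.81·0.062 = 0.628460 + 0.050220 = 0.678680
The DDoS attack-present share is 0.81·0.062 = 0.050220.
P(DDoS attack | latency alert, misconfigured router, ¬upstream ISP outage) = 0.050220 / 0.678680 ≈ 0.0740

Pr[DDoS attack | latency alert, misconfigured router, ¬upstream ISP outage] ≈ 0.0740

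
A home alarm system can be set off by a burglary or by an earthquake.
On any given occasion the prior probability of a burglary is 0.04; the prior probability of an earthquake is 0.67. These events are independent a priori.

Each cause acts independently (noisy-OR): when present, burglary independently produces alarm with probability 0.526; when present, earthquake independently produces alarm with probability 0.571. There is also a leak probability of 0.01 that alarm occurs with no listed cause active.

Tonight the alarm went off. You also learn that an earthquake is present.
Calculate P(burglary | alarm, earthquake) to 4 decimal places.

Under noisy-OR, P(alarm | causes) = 1 − (1−0.01)·∏(1−qᵢ) over the active causes.
P(alarm | earthquake) = 0.57529·0.96 + 0.798687·0.04 = 0.552278 + 0.031947 = 0.584225
Restricting to configurations with burglary present: 0.798687·0.04 = 0.031947.
Hence the posterior is 0.031947/0.584225 ≈ 0.0547.

P(burglary | alarm, earthquake) ≈ 0.0547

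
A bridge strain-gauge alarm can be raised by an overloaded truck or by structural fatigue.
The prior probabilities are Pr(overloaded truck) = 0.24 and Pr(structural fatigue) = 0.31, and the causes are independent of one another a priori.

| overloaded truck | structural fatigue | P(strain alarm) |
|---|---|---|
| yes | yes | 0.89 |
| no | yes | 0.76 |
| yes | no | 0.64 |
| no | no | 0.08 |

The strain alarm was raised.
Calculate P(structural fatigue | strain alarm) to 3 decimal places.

Sum P(strain alarm|·) weighted by the priors over the 4 (overloaded truck, structural fatigue) configurations:
  P(strain alarm) = 0.08×0.76×0.69 + 0.76×0.76×0.31 + 0.64×0.24×0.69 + 0.89×0.24×0.31
        = 0.041952 + 0.179056 + 0.105984 + 0.066216 = 0.393208
The terms with structural fatigue present sum to 0.245272, so
  P(structural fatigue | strain alarm) = 0.245272 / 0.393208 ≈ 0.624

P(structural fatigue | strain alarm) ≈ 0.624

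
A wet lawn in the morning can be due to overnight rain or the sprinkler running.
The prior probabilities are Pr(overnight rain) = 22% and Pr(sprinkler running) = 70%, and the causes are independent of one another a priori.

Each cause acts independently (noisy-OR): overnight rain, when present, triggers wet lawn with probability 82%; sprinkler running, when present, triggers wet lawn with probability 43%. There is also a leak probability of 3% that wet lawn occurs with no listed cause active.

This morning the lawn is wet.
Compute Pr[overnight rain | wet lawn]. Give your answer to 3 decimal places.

Pr[overnight rain | wet lawn] ≈ 0.435

Under noisy-OR, P(wet lawn | causes) = 1 − (1−0.03)·∏(1−qᵢ) over the active causes.
P(wet lawn) = 0.03×0.78×0.3 + 0.4471×0.78×0.7 + 0.8254×0.22×0.3 + 0.900478×0.22×0.7 = 0.007020 + 0.244117 + 0.054476 + 0.138674 = 0.444287
Of this, 0.193150 comes from 0.054476 + 0.138674 (the overnight rain=true cases).
P(overnight rain | wet lawn) = 0.193150 / 0.444287 ≈ 0.435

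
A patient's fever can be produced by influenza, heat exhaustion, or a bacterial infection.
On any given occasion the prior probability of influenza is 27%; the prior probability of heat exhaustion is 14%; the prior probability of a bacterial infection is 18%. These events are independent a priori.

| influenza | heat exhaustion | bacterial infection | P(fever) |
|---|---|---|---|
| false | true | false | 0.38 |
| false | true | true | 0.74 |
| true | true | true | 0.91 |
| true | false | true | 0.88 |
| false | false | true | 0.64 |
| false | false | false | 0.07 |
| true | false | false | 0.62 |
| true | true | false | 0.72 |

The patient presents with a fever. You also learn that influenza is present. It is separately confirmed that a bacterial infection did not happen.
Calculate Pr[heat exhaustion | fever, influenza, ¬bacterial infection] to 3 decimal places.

Pr[heat exhaustion | fever, influenza, ¬bacterial infection] ≈ 0.159

Sum P(fever|·) weighted by the priors over both values of heat exhaustion:
  P(fever | influenza, ¬bacterial infection) = 0.62×0.86 + 0.72×0.14
        = 0.533200 + 0.100800 = 0.634000
Keeping only the heat exhaustion-present terms gives 0.100800, so
  P(heat exhaustion | fever, influenza, ¬bacterial infection) = 0.100800 / 0.634000 ≈ 0.159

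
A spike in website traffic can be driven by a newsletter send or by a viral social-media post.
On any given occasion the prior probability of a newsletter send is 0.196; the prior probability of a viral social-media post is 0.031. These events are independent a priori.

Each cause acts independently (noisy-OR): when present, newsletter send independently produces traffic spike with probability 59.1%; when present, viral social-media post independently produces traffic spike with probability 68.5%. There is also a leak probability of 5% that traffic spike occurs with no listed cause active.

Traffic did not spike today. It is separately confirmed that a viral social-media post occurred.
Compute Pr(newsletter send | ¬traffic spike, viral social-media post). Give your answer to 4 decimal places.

Pr(newsletter send | ¬traffic spike, viral social-media post) ≈ 0.0907

Under noisy-OR, P(traffic spike | causes) = 1 − (1−0.05)·∏(1−qᵢ) over the active causes.
By total probability over both values of newsletter send:
  P(¬traffic spike | viral social-media post) = 0.29925·0.804 + 0.122393·0.196
        = 0.240597 + 0.023989 = 0.264586
Configurations with newsletter send contribute 0.023989, so
  P(newsletter send | ¬traffic spike, viral social-media post) = 0.023989 / 0.264586 ≈ 0.0907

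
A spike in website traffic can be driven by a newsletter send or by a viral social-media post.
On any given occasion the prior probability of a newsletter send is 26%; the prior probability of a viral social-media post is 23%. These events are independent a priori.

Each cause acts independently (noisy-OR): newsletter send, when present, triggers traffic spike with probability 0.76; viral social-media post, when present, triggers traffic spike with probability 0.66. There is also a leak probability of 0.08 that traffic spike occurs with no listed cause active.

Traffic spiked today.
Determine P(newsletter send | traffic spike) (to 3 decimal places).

P(newsletter send | traffic spike) ≈ 0.565

Under noisy-OR, P(traffic spike | causes) = 1 − (1−0.08)·∏(1−qᵢ) over the active causes.
P(traffic spike) = 0.08*0.74*0.77 + 0.6872*0.74*0.23 + 0.7792*0.26*0.77 + 0.924928*0.26*0.23 = 0.045584 + 0.116961 + 0.155996 + 0.055311 = 0.373852
Restricting to configurations with newsletter send present: 0.155996 + 0.055311 = 0.211307.
So P(newsletter send | traffic spike) = 0.211307/0.373852 ≈ 0.565.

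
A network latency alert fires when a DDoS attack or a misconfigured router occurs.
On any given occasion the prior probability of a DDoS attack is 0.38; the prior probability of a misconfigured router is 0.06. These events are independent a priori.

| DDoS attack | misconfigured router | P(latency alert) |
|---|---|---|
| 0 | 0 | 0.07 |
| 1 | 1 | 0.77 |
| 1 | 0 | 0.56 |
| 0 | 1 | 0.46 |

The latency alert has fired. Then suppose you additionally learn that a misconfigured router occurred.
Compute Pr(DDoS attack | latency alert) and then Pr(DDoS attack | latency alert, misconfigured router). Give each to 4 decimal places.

Pr(DDoS attack | latency alert) ≈ 0.7898; Pr(DDoS attack | latency alert, misconfigured router) ≈ 0.5064

Weight on DDoS attack=true, given the evidence: 0.200032 + 0.017556 = 0.217588
Denominator P(latency alert): 0.07×0.62×0.94 + 0.46×0.62×0.06 + 0.56×0.38×0.94 + 0.77×0.38×0.06 = 0.275496
Posterior = 0.217588 / 0.275496 ≈ 0.7898

With the extra evidence:
Sum P(latency alert|·) weighted by the priors over both values of DDoS attack:
  P(latency alert | misconfigured router) = 0.46×0.62 + 0.77×0.38
        = 0.285200 + 0.292600 = 0.577800
The terms with DDoS attack present sum to 0.292600, so
  P(DDoS attack | latency alert, misconfigured router) = 0.292600 / 0.577800 ≈ 0.5064
Conditioning on misconfigured router lowers the posterior on DDoS attack: the classic explaining-away effect in a common-effect structure.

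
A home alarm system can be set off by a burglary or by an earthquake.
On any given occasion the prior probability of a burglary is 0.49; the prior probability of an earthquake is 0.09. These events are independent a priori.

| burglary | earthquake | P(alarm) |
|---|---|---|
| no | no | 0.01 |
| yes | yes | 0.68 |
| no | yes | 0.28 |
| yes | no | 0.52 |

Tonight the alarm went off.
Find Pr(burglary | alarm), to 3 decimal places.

Weight on burglary=true, given the evidence: 0.231868 + 0.029988 = 0.261856
The normalizing constant is 0.01×0.51×0.91 + 0.28×0.51×0.09 + 0.52×0.49×0.91 + 0.68×0.49×0.09 = 0.279349
P(burglary | alarm) = 0.261856/0.279349 ≈ 0.937

Pr(burglary | alarm) ≈ 0.937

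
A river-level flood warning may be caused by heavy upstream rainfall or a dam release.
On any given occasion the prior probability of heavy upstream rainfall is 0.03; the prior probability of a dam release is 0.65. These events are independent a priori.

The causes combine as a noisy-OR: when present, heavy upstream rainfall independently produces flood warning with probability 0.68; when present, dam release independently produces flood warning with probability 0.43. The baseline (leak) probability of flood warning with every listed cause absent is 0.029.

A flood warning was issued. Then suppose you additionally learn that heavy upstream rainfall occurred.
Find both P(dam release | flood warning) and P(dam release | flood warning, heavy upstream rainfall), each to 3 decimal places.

Under noisy-OR, P(flood warning | causes) = 1 − (1−0.029)·∏(1−qᵢ) over the active causes.
For the numerator, keep only dam release=true terms: 0.281537 + 0.016046 = 0.297583
Normalizer over all consistent configurations: 0.029*0.97*0.35 + 0.44653*0.97*0.65 + 0.68928*0.03*0.35 + 0.82289*0.03*0.65 = 0.314666
P(dam release | flood warning) = 0.297583/0.314666 ≈ 0.946

With the extra evidence:
P(flood warning | heavy upstream rainfall) = 0.68928·0.35 + 0.82289·0.65 = 0.241248 + 0.534879 = 0.776127
Of this, 0.534879 comes from 0.82289·0.65 (the dam release=true cases).
So P(dam release | flood warning, heavy upstream rainfall) = 0.534879/0.776127 ≈ 0.689.
The drop from 0.946 to 0.689 is the explaining-away (discounting) effect.

P(dam release | flood warning) ≈ 0.946; P(dam release | flood warning, heavy upstream rainfall) ≈ 0.689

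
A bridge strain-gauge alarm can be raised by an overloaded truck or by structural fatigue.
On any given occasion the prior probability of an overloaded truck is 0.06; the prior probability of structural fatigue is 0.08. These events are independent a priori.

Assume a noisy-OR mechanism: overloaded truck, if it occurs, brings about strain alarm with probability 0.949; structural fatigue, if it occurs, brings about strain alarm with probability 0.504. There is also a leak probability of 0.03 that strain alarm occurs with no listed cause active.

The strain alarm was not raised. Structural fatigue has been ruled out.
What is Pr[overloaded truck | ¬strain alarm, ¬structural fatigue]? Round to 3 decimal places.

Pr[overloaded truck | ¬strain alarm, ¬structural fatigue] ≈ 0.003

Under noisy-OR, P(strain alarm | causes) = 1 − (1−0.03)·∏(1−qᵢ) over the active causes.
By total probability over both values of overloaded truck:
  P(¬strain alarm | ¬structural fatigue) = 0.97×0.94 + 0.04947×0.06
        = 0.911800 + 0.002968 = 0.914768
Keeping only the overloaded truck-present terms gives 0.002968, so
  P(overloaded truck | ¬strain alarm, ¬structural fatigue) = 0.002968 / 0.914768 ≈ 0.003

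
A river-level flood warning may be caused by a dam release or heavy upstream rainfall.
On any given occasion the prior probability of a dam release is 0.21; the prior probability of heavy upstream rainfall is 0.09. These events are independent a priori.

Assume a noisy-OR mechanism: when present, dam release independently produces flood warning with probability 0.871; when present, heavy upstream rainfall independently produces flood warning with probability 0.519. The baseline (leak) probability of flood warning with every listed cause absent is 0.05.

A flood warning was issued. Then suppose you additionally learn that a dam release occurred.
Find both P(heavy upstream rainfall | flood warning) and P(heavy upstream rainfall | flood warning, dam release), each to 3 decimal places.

Under noisy-OR, P(flood warning | causes) = 1 − (1−0.05)·∏(1−qᵢ) over the active causes.
For the numerator, keep only heavy upstream rainfall=true terms: 0.038611 + 0.017786 = 0.056397
The normalizing constant is 0.05·0.79·0.91 + 0.54305·0.79·0.09 + 0.87745·0.21·0.91 + 0.941053·0.21·0.09 = 0.260023
P(heavy upstream rainfall | flood warning) = 0.056397/0.260023 ≈ 0.217

Now also conditioning on dam release=true:
For the numerator, keep only heavy upstream rainfall=true terms: 0.941053*0.09 = 0.084695
Normalizer over all consistent configurations: 0.87745*0.91 + 0.941053*0.09 = 0.883175
P(heavy upstream rainfall | flood warning, dam release) = 0.084695/0.883175 ≈ 0.096

P(heavy upstream rainfall | flood warning) ≈ 0.217; P(heavy upstream rainfall | flood warning, dam release) ≈ 0.096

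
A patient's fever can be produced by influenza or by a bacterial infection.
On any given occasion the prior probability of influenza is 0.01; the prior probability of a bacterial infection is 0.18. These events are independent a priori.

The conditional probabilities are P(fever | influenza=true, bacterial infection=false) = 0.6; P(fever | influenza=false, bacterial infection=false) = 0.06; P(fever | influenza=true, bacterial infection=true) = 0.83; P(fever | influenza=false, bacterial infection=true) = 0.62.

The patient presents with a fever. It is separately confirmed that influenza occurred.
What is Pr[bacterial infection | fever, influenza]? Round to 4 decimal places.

Pr[bacterial infection | fever, influenza] ≈ 0.2329

Enumerate both values of bacterial infection and weight by the priors:
  P(fever | influenza) = 0.6×0.82 + 0.83×0.18
        = 0.492000 + 0.149400 = 0.641400
The terms with bacterial infection present sum to 0.149400, so
  P(bacterial infection | fever, influenza) = 0.149400 / 0.641400 ≈ 0.2329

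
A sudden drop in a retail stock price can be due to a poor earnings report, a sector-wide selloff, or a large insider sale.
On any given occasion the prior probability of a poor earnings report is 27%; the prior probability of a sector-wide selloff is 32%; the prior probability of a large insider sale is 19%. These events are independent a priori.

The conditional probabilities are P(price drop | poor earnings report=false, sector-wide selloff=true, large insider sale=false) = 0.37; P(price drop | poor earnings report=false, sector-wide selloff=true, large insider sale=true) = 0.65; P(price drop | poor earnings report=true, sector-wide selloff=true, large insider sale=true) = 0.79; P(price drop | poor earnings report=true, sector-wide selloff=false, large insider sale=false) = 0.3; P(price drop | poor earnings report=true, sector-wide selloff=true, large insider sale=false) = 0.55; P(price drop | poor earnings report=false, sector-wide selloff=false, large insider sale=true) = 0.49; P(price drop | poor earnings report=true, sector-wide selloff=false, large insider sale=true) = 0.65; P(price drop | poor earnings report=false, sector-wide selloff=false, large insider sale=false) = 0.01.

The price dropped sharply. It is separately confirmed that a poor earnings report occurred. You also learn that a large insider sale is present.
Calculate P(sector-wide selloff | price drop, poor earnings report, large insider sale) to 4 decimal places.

P(sector-wide selloff | price drop, poor earnings report, large insider sale) ≈ 0.3638

Weight on sector-wide selloff=true, given the evidence: 0.79×0.32 = 0.252800
Normalizer over all consistent configurations: 0.65×0.68 + 0.79×0.32 = 0.694800
P(sector-wide selloff | price drop, poor earnings report, large insider sale) = 0.252800/0.694800 ≈ 0.3638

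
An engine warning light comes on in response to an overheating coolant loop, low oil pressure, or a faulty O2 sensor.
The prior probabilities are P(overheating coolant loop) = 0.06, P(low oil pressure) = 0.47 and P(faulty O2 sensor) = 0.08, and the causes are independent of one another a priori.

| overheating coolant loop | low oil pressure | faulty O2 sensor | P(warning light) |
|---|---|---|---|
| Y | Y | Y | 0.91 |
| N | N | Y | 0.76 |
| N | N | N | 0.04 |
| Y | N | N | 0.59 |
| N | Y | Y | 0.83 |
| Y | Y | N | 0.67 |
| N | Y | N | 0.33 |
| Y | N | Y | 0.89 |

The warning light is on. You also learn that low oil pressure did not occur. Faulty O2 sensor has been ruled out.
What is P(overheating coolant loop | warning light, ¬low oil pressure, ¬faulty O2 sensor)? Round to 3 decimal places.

Sum P(warning light|·) weighted by the priors over both values of overheating coolant loop:
  P(warning light | ¬low oil pressure, ¬faulty O2 sensor) = 0.04·0.94 + 0.59·0.06
        = 0.037600 + 0.035400 = 0.073000
The terms with overheating coolant loop present sum to 0.035400, so
  P(overheating coolant loop | warning light, ¬low oil pressure, ¬faulty O2 sensor) = 0.035400 / 0.073000 ≈ 0.485

P(overheating coolant loop | warning light, ¬low oil pressure, ¬faulty O2 sensor) ≈ 0.485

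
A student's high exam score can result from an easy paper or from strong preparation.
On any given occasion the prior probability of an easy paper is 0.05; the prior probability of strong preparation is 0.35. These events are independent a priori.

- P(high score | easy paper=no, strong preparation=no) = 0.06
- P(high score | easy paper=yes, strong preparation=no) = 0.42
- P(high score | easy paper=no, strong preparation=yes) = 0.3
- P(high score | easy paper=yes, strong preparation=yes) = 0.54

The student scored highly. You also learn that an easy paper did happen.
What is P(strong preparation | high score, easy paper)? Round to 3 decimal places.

Sum P(high score|·) weighted by the priors over both values of strong preparation:
  P(high score | easy paper) = 0.42×0.65 + 0.54×0.35
        = 0.273000 + 0.189000 = 0.462000
Keeping only the strong preparation-present terms gives 0.189000, so
  P(strong preparation | high score, easy paper) = 0.189000 / 0.462000 ≈ 0.409

P(strong preparation | high score, easy paper) ≈ 0.409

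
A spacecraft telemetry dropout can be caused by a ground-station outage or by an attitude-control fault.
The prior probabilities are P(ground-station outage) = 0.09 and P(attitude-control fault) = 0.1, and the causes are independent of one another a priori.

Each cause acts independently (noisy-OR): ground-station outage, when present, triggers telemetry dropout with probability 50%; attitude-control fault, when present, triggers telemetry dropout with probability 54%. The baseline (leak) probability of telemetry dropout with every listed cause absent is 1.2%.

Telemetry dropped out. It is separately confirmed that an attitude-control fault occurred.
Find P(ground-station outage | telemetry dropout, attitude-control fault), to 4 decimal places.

Under noisy-OR, P(telemetry dropout | causes) = 1 − (1−0.012)·∏(1−qᵢ) over the active causes.
Sum P(telemetry dropout|·) weighted by the priors over both values of ground-station outage:
  P(telemetry dropout | attitude-control fault) = 0.54552*0.91 + 0.77276*0.09
        = 0.496423 + 0.069548 = 0.565971
The terms with ground-station outage present sum to 0.069548, so
  P(ground-station outage | telemetry dropout, attitude-control fault) = 0.069548 / 0.565971 ≈ 0.1229

P(ground-station outage | telemetry dropout, attitude-control fault) ≈ 0.1229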